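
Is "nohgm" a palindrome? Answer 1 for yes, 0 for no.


Input: nohgm
Reversed: mghon
  Compare pos 0 ('n') with pos 4 ('m'): MISMATCH
  Compare pos 1 ('o') with pos 3 ('g'): MISMATCH
Result: not a palindrome

0


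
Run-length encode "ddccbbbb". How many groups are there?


Input: ddccbbbb
Scanning for consecutive runs:
  Group 1: 'd' x 2 (positions 0-1)
  Group 2: 'c' x 2 (positions 2-3)
  Group 3: 'b' x 4 (positions 4-7)
Total groups: 3

3


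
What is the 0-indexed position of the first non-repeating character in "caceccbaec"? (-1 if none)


Input: caceccbaec
Character frequencies:
  'a': 2
  'b': 1
  'c': 5
  'e': 2
Scanning left to right for freq == 1:
  Position 0 ('c'): freq=5, skip
  Position 1 ('a'): freq=2, skip
  Position 2 ('c'): freq=5, skip
  Position 3 ('e'): freq=2, skip
  Position 4 ('c'): freq=5, skip
  Position 5 ('c'): freq=5, skip
  Position 6 ('b'): unique! => answer = 6

6


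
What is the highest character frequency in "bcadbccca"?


Input: bcadbccca
Character counts:
  'a': 2
  'b': 2
  'c': 4
  'd': 1
Maximum frequency: 4

4


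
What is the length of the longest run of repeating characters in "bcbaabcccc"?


Input: "bcbaabcccc"
Scanning for longest run:
  Position 1 ('c'): new char, reset run to 1
  Position 2 ('b'): new char, reset run to 1
  Position 3 ('a'): new char, reset run to 1
  Position 4 ('a'): continues run of 'a', length=2
  Position 5 ('b'): new char, reset run to 1
  Position 6 ('c'): new char, reset run to 1
  Position 7 ('c'): continues run of 'c', length=2
  Position 8 ('c'): continues run of 'c', length=3
  Position 9 ('c'): continues run of 'c', length=4
Longest run: 'c' with length 4

4


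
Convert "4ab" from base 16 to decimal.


Input: "4ab" in base 16
Positional expansion:
  Digit '4' (value 4) x 16^2 = 1024
  Digit 'a' (value 10) x 16^1 = 160
  Digit 'b' (value 11) x 16^0 = 11
Sum = 1195

1195


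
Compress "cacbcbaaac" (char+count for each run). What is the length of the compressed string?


Input: cacbcbaaac
Runs:
  'c' x 1 => "c1"
  'a' x 1 => "a1"
  'c' x 1 => "c1"
  'b' x 1 => "b1"
  'c' x 1 => "c1"
  'b' x 1 => "b1"
  'a' x 3 => "a3"
  'c' x 1 => "c1"
Compressed: "c1a1c1b1c1b1a3c1"
Compressed length: 16

16


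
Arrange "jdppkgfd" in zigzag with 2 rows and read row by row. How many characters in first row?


Zigzag "jdppkgfd" into 2 rows:
Placing characters:
  'j' => row 0
  'd' => row 1
  'p' => row 0
  'p' => row 1
  'k' => row 0
  'g' => row 1
  'f' => row 0
  'd' => row 1
Rows:
  Row 0: "jpkf"
  Row 1: "dpgd"
First row length: 4

4


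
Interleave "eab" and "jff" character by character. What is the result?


Interleaving "eab" and "jff":
  Position 0: 'e' from first, 'j' from second => "ej"
  Position 1: 'a' from first, 'f' from second => "af"
  Position 2: 'b' from first, 'f' from second => "bf"
Result: ejafbf

ejafbf


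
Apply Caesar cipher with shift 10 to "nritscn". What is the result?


Caesar cipher: shift "nritscn" by 10
  'n' (pos 13) + 10 = pos 23 = 'x'
  'r' (pos 17) + 10 = pos 1 = 'b'
  'i' (pos 8) + 10 = pos 18 = 's'
  't' (pos 19) + 10 = pos 3 = 'd'
  's' (pos 18) + 10 = pos 2 = 'c'
  'c' (pos 2) + 10 = pos 12 = 'm'
  'n' (pos 13) + 10 = pos 23 = 'x'
Result: xbsdcmx

xbsdcmx


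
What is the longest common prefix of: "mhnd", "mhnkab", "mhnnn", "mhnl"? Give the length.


Words: mhnd, mhnkab, mhnnn, mhnl
  Position 0: all 'm' => match
  Position 1: all 'h' => match
  Position 2: all 'n' => match
  Position 3: ('d', 'k', 'n', 'l') => mismatch, stop
LCP = "mhn" (length 3)

3


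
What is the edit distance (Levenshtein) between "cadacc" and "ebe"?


Computing edit distance: "cadacc" -> "ebe"
DP table:
           e    b    e
      0    1    2    3
  c   1    1    2    3
  a   2    2    2    3
  d   3    3    3    3
  a   4    4    4    4
  c   5    5    5    5
  c   6    6    6    6
Edit distance = dp[6][3] = 6

6


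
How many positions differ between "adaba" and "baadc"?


Comparing "adaba" and "baadc" position by position:
  Position 0: 'a' vs 'b' => DIFFER
  Position 1: 'd' vs 'a' => DIFFER
  Position 2: 'a' vs 'a' => same
  Position 3: 'b' vs 'd' => DIFFER
  Position 4: 'a' vs 'c' => DIFFER
Positions that differ: 4

4


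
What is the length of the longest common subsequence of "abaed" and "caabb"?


LCS of "abaed" and "caabb"
DP table:
           c    a    a    b    b
      0    0    0    0    0    0
  a   0    0    1    1    1    1
  b   0    0    1    1    2    2
  a   0    0    1    2    2    2
  e   0    0    1    2    2    2
  d   0    0    1    2    2    2
LCS length = dp[5][5] = 2

2


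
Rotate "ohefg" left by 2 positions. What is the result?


Input: "ohefg", rotate left by 2
First 2 characters: "oh"
Remaining characters: "efg"
Concatenate remaining + first: "efg" + "oh" = "efgoh"

efgoh


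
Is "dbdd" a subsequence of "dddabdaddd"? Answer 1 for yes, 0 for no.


Check if "dbdd" is a subsequence of "dddabdaddd"
Greedy scan:
  Position 0 ('d'): matches sub[0] = 'd'
  Position 1 ('d'): no match needed
  Position 2 ('d'): no match needed
  Position 3 ('a'): no match needed
  Position 4 ('b'): matches sub[1] = 'b'
  Position 5 ('d'): matches sub[2] = 'd'
  Position 6 ('a'): no match needed
  Position 7 ('d'): matches sub[3] = 'd'
  Position 8 ('d'): no match needed
  Position 9 ('d'): no match needed
All 4 characters matched => is a subsequence

1


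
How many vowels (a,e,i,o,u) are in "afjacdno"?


Input: afjacdno
Checking each character:
  'a' at position 0: vowel (running total: 1)
  'f' at position 1: consonant
  'j' at position 2: consonant
  'a' at position 3: vowel (running total: 2)
  'c' at position 4: consonant
  'd' at position 5: consonant
  'n' at position 6: consonant
  'o' at position 7: vowel (running total: 3)
Total vowels: 3

3


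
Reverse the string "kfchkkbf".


Input: kfchkkbf
Reading characters right to left:
  Position 7: 'f'
  Position 6: 'b'
  Position 5: 'k'
  Position 4: 'k'
  Position 3: 'h'
  Position 2: 'c'
  Position 1: 'f'
  Position 0: 'k'
Reversed: fbkkhcfk

fbkkhcfk


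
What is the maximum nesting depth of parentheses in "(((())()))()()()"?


Input: "(((())()))()()()"
Tracking depth:
  Position 0 '(': depth becomes 1
  Position 1 '(': depth becomes 2
  Position 2 '(': depth becomes 3
  Position 3 '(': depth becomes 4
  Position 4 ')': depth becomes 3
  Position 5 ')': depth becomes 2
  Position 6 '(': depth becomes 3
  Position 7 ')': depth becomes 2
  Position 8 ')': depth becomes 1
  Position 9 ')': depth becomes 0
  Position 10 '(': depth becomes 1
  Position 11 ')': depth becomes 0
  Position 12 '(': depth becomes 1
  Position 13 ')': depth becomes 0
  Position 14 '(': depth becomes 1
  Position 15 ')': depth becomes 0
Maximum depth reached: 4

4


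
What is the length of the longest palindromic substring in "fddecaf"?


Input: "fddecaf"
Checking substrings for palindromes:
  [1:3] "dd" (len 2) => palindrome
Longest palindromic substring: "dd" with length 2

2


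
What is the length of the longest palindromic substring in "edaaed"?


Input: "edaaed"
Checking substrings for palindromes:
  [2:4] "aa" (len 2) => palindrome
Longest palindromic substring: "aa" with length 2

2


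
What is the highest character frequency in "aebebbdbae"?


Input: aebebbdbae
Character counts:
  'a': 2
  'b': 4
  'd': 1
  'e': 3
Maximum frequency: 4

4


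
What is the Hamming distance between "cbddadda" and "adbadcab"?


Comparing "cbddadda" and "adbadcab" position by position:
  Position 0: 'c' vs 'a' => differ
  Position 1: 'b' vs 'd' => differ
  Position 2: 'd' vs 'b' => differ
  Position 3: 'd' vs 'a' => differ
  Position 4: 'a' vs 'd' => differ
  Position 5: 'd' vs 'c' => differ
  Position 6: 'd' vs 'a' => differ
  Position 7: 'a' vs 'b' => differ
Total differences (Hamming distance): 8

8


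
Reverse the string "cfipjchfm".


Input: cfipjchfm
Reading characters right to left:
  Position 8: 'm'
  Position 7: 'f'
  Position 6: 'h'
  Position 5: 'c'
  Position 4: 'j'
  Position 3: 'p'
  Position 2: 'i'
  Position 1: 'f'
  Position 0: 'c'
Reversed: mfhcjpifc

mfhcjpifc


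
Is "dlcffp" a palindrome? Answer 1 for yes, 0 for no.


Input: dlcffp
Reversed: pffcld
  Compare pos 0 ('d') with pos 5 ('p'): MISMATCH
  Compare pos 1 ('l') with pos 4 ('f'): MISMATCH
  Compare pos 2 ('c') with pos 3 ('f'): MISMATCH
Result: not a palindrome

0


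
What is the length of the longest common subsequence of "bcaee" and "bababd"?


LCS of "bcaee" and "bababd"
DP table:
           b    a    b    a    b    d
      0    0    0    0    0    0    0
  b   0    1    1    1    1    1    1
  c   0    1    1    1    1    1    1
  a   0    1    2    2    2    2    2
  e   0    1    2    2    2    2    2
  e   0    1    2    2    2    2    2
LCS length = dp[5][6] = 2

2


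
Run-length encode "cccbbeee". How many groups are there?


Input: cccbbeee
Scanning for consecutive runs:
  Group 1: 'c' x 3 (positions 0-2)
  Group 2: 'b' x 2 (positions 3-4)
  Group 3: 'e' x 3 (positions 5-7)
Total groups: 3

3


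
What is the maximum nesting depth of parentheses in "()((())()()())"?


Input: "()((())()()())"
Tracking depth:
  Position 0 '(': depth becomes 1
  Position 1 ')': depth becomes 0
  Position 2 '(': depth becomes 1
  Position 3 '(': depth becomes 2
  Position 4 '(': depth becomes 3
  Position 5 ')': depth becomes 2
  Position 6 ')': depth becomes 1
  Position 7 '(': depth becomes 2
  Position 8 ')': depth becomes 1
  Position 9 '(': depth becomes 2
  Position 10 ')': depth becomes 1
  Position 11 '(': depth becomes 2
  Position 12 ')': depth becomes 1
  Position 13 ')': depth becomes 0
Maximum depth reached: 3

3


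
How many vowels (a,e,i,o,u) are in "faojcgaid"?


Input: faojcgaid
Checking each character:
  'f' at position 0: consonant
  'a' at position 1: vowel (running total: 1)
  'o' at position 2: vowel (running total: 2)
  'j' at position 3: consonant
  'c' at position 4: consonant
  'g' at position 5: consonant
  'a' at position 6: vowel (running total: 3)
  'i' at position 7: vowel (running total: 4)
  'd' at position 8: consonant
Total vowels: 4

4


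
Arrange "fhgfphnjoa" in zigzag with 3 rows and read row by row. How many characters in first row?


Zigzag "fhgfphnjoa" into 3 rows:
Placing characters:
  'f' => row 0
  'h' => row 1
  'g' => row 2
  'f' => row 1
  'p' => row 0
  'h' => row 1
  'n' => row 2
  'j' => row 1
  'o' => row 0
  'a' => row 1
Rows:
  Row 0: "fpo"
  Row 1: "hfhja"
  Row 2: "gn"
First row length: 3

3


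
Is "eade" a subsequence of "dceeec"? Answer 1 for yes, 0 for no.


Check if "eade" is a subsequence of "dceeec"
Greedy scan:
  Position 0 ('d'): no match needed
  Position 1 ('c'): no match needed
  Position 2 ('e'): matches sub[0] = 'e'
  Position 3 ('e'): no match needed
  Position 4 ('e'): no match needed
  Position 5 ('c'): no match needed
Only matched 1/4 characters => not a subsequence

0


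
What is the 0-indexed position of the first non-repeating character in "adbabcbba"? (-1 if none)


Input: adbabcbba
Character frequencies:
  'a': 3
  'b': 4
  'c': 1
  'd': 1
Scanning left to right for freq == 1:
  Position 0 ('a'): freq=3, skip
  Position 1 ('d'): unique! => answer = 1

1


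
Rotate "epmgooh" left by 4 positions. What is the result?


Input: "epmgooh", rotate left by 4
First 4 characters: "epmg"
Remaining characters: "ooh"
Concatenate remaining + first: "ooh" + "epmg" = "oohepmg"

oohepmg


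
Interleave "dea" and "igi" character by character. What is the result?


Interleaving "dea" and "igi":
  Position 0: 'd' from first, 'i' from second => "di"
  Position 1: 'e' from first, 'g' from second => "eg"
  Position 2: 'a' from first, 'i' from second => "ai"
Result: diegai

diegai


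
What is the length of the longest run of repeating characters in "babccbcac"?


Input: "babccbcac"
Scanning for longest run:
  Position 1 ('a'): new char, reset run to 1
  Position 2 ('b'): new char, reset run to 1
  Position 3 ('c'): new char, reset run to 1
  Position 4 ('c'): continues run of 'c', length=2
  Position 5 ('b'): new char, reset run to 1
  Position 6 ('c'): new char, reset run to 1
  Position 7 ('a'): new char, reset run to 1
  Position 8 ('c'): new char, reset run to 1
Longest run: 'c' with length 2

2


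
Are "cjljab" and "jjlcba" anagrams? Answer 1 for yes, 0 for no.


Strings: "cjljab", "jjlcba"
Sorted first:  abcjjl
Sorted second: abcjjl
Sorted forms match => anagrams

1


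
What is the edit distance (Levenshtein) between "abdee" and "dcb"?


Computing edit distance: "abdee" -> "dcb"
DP table:
           d    c    b
      0    1    2    3
  a   1    1    2    3
  b   2    2    2    2
  d   3    2    3    3
  e   4    3    3    4
  e   5    4    4    4
Edit distance = dp[5][3] = 4

4


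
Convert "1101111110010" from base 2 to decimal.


Input: "1101111110010" in base 2
Positional expansion:
  Digit '1' (value 1) x 2^12 = 4096
  Digit '1' (value 1) x 2^11 = 2048
  Digit '0' (value 0) x 2^10 = 0
  Digit '1' (value 1) x 2^9 = 512
  Digit '1' (value 1) x 2^8 = 256
  Digit '1' (value 1) x 2^7 = 128
  Digit '1' (value 1) x 2^6 = 64
  Digit '1' (value 1) x 2^5 = 32
  Digit '1' (value 1) x 2^4 = 16
  Digit '0' (value 0) x 2^3 = 0
  Digit '0' (value 0) x 2^2 = 0
  Digit '1' (value 1) x 2^1 = 2
  Digit '0' (value 0) x 2^0 = 0
Sum = 7154

7154


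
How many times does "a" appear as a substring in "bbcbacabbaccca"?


Searching for "a" in "bbcbacabbaccca"
Scanning each position:
  Position 0: "b" => no
  Position 1: "b" => no
  Position 2: "c" => no
  Position 3: "b" => no
  Position 4: "a" => MATCH
  Position 5: "c" => no
  Position 6: "a" => MATCH
  Position 7: "b" => no
  Position 8: "b" => no
  Position 9: "a" => MATCH
  Position 10: "c" => no
  Position 11: "c" => no
  Position 12: "c" => no
  Position 13: "a" => MATCH
Total occurrences: 4

4


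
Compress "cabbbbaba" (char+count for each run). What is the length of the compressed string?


Input: cabbbbaba
Runs:
  'c' x 1 => "c1"
  'a' x 1 => "a1"
  'b' x 4 => "b4"
  'a' x 1 => "a1"
  'b' x 1 => "b1"
  'a' x 1 => "a1"
Compressed: "c1a1b4a1b1a1"
Compressed length: 12

12


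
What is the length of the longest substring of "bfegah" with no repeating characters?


Input: "bfegah"
Sliding window (track last position of each char):
  Position 0 ('b'): window [0,0] length 1 -- new best
  Position 1 ('f'): window [0,1] length 2 -- new best
  Position 2 ('e'): window [0,2] length 3 -- new best
  Position 3 ('g'): window [0,3] length 4 -- new best
  Position 4 ('a'): window [0,4] length 5 -- new best
  Position 5 ('h'): window [0,5] length 6 -- new best
Longest substring with no repeats: "bfegah" with length 6

6


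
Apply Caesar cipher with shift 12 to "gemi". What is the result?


Caesar cipher: shift "gemi" by 12
  'g' (pos 6) + 12 = pos 18 = 's'
  'e' (pos 4) + 12 = pos 16 = 'q'
  'm' (pos 12) + 12 = pos 24 = 'y'
  'i' (pos 8) + 12 = pos 20 = 'u'
Result: sqyu

sqyu


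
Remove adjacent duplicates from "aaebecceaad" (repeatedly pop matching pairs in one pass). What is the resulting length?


Input: aaebecceaad
Stack-based adjacent duplicate removal:
  Read 'a': push. Stack: a
  Read 'a': matches stack top 'a' => pop. Stack: (empty)
  Read 'e': push. Stack: e
  Read 'b': push. Stack: eb
  Read 'e': push. Stack: ebe
  Read 'c': push. Stack: ebec
  Read 'c': matches stack top 'c' => pop. Stack: ebe
  Read 'e': matches stack top 'e' => pop. Stack: eb
  Read 'a': push. Stack: eba
  Read 'a': matches stack top 'a' => pop. Stack: eb
  Read 'd': push. Stack: ebd
Final stack: "ebd" (length 3)

3


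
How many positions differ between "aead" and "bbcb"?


Comparing "aead" and "bbcb" position by position:
  Position 0: 'a' vs 'b' => DIFFER
  Position 1: 'e' vs 'b' => DIFFER
  Position 2: 'a' vs 'c' => DIFFER
  Position 3: 'd' vs 'b' => DIFFER
Positions that differ: 4

4


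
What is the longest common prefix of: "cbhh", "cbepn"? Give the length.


Words: cbhh, cbepn
  Position 0: all 'c' => match
  Position 1: all 'b' => match
  Position 2: ('h', 'e') => mismatch, stop
LCP = "cb" (length 2)

2


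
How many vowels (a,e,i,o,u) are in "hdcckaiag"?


Input: hdcckaiag
Checking each character:
  'h' at position 0: consonant
  'd' at position 1: consonant
  'c' at position 2: consonant
  'c' at position 3: consonant
  'k' at position 4: consonant
  'a' at position 5: vowel (running total: 1)
  'i' at position 6: vowel (running total: 2)
  'a' at position 7: vowel (running total: 3)
  'g' at position 8: consonant
Total vowels: 3

3


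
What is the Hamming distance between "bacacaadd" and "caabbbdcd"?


Comparing "bacacaadd" and "caabbbdcd" position by position:
  Position 0: 'b' vs 'c' => differ
  Position 1: 'a' vs 'a' => same
  Position 2: 'c' vs 'a' => differ
  Position 3: 'a' vs 'b' => differ
  Position 4: 'c' vs 'b' => differ
  Position 5: 'a' vs 'b' => differ
  Position 6: 'a' vs 'd' => differ
  Position 7: 'd' vs 'c' => differ
  Position 8: 'd' vs 'd' => same
Total differences (Hamming distance): 7

7


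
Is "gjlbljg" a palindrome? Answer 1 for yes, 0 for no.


Input: gjlbljg
Reversed: gjlbljg
  Compare pos 0 ('g') with pos 6 ('g'): match
  Compare pos 1 ('j') with pos 5 ('j'): match
  Compare pos 2 ('l') with pos 4 ('l'): match
Result: palindrome

1


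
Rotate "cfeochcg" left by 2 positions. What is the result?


Input: "cfeochcg", rotate left by 2
First 2 characters: "cf"
Remaining characters: "eochcg"
Concatenate remaining + first: "eochcg" + "cf" = "eochcgcf"

eochcgcf


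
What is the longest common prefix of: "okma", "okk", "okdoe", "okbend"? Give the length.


Words: okma, okk, okdoe, okbend
  Position 0: all 'o' => match
  Position 1: all 'k' => match
  Position 2: ('m', 'k', 'd', 'b') => mismatch, stop
LCP = "ok" (length 2)

2


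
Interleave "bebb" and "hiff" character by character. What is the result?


Interleaving "bebb" and "hiff":
  Position 0: 'b' from first, 'h' from second => "bh"
  Position 1: 'e' from first, 'i' from second => "ei"
  Position 2: 'b' from first, 'f' from second => "bf"
  Position 3: 'b' from first, 'f' from second => "bf"
Result: bheibfbf

bheibfbf


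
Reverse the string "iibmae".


Input: iibmae
Reading characters right to left:
  Position 5: 'e'
  Position 4: 'a'
  Position 3: 'm'
  Position 2: 'b'
  Position 1: 'i'
  Position 0: 'i'
Reversed: eambii

eambii


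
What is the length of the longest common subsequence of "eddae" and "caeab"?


LCS of "eddae" and "caeab"
DP table:
           c    a    e    a    b
      0    0    0    0    0    0
  e   0    0    0    1    1    1
  d   0    0    0    1    1    1
  d   0    0    0    1    1    1
  a   0    0    1    1    2    2
  e   0    0    1    2    2    2
LCS length = dp[5][5] = 2

2


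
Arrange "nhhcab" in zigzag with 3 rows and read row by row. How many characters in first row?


Zigzag "nhhcab" into 3 rows:
Placing characters:
  'n' => row 0
  'h' => row 1
  'h' => row 2
  'c' => row 1
  'a' => row 0
  'b' => row 1
Rows:
  Row 0: "na"
  Row 1: "hcb"
  Row 2: "h"
First row length: 2

2


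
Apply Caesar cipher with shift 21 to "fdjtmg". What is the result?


Caesar cipher: shift "fdjtmg" by 21
  'f' (pos 5) + 21 = pos 0 = 'a'
  'd' (pos 3) + 21 = pos 24 = 'y'
  'j' (pos 9) + 21 = pos 4 = 'e'
  't' (pos 19) + 21 = pos 14 = 'o'
  'm' (pos 12) + 21 = pos 7 = 'h'
  'g' (pos 6) + 21 = pos 1 = 'b'
Result: ayeohb

ayeohb


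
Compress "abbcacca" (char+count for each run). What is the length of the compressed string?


Input: abbcacca
Runs:
  'a' x 1 => "a1"
  'b' x 2 => "b2"
  'c' x 1 => "c1"
  'a' x 1 => "a1"
  'c' x 2 => "c2"
  'a' x 1 => "a1"
Compressed: "a1b2c1a1c2a1"
Compressed length: 12

12


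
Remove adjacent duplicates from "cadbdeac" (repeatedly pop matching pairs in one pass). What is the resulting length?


Input: cadbdeac
Stack-based adjacent duplicate removal:
  Read 'c': push. Stack: c
  Read 'a': push. Stack: ca
  Read 'd': push. Stack: cad
  Read 'b': push. Stack: cadb
  Read 'd': push. Stack: cadbd
  Read 'e': push. Stack: cadbde
  Read 'a': push. Stack: cadbdea
  Read 'c': push. Stack: cadbdeac
Final stack: "cadbdeac" (length 8)

8


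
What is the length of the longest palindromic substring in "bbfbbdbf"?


Input: "bbfbbdbf"
Checking substrings for palindromes:
  [0:5] "bbfbb" (len 5) => palindrome
  [1:4] "bfb" (len 3) => palindrome
  [4:7] "bdb" (len 3) => palindrome
  [0:2] "bb" (len 2) => palindrome
  [3:5] "bb" (len 2) => palindrome
Longest palindromic substring: "bbfbb" with length 5

5


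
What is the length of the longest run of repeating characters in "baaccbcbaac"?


Input: "baaccbcbaac"
Scanning for longest run:
  Position 1 ('a'): new char, reset run to 1
  Position 2 ('a'): continues run of 'a', length=2
  Position 3 ('c'): new char, reset run to 1
  Position 4 ('c'): continues run of 'c', length=2
  Position 5 ('b'): new char, reset run to 1
  Position 6 ('c'): new char, reset run to 1
  Position 7 ('b'): new char, reset run to 1
  Position 8 ('a'): new char, reset run to 1
  Position 9 ('a'): continues run of 'a', length=2
  Position 10 ('c'): new char, reset run to 1
Longest run: 'a' with length 2

2


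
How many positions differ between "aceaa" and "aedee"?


Comparing "aceaa" and "aedee" position by position:
  Position 0: 'a' vs 'a' => same
  Position 1: 'c' vs 'e' => DIFFER
  Position 2: 'e' vs 'd' => DIFFER
  Position 3: 'a' vs 'e' => DIFFER
  Position 4: 'a' vs 'e' => DIFFER
Positions that differ: 4

4


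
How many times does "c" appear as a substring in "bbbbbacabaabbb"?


Searching for "c" in "bbbbbacabaabbb"
Scanning each position:
  Position 0: "b" => no
  Position 1: "b" => no
  Position 2: "b" => no
  Position 3: "b" => no
  Position 4: "b" => no
  Position 5: "a" => no
  Position 6: "c" => MATCH
  Position 7: "a" => no
  Position 8: "b" => no
  Position 9: "a" => no
  Position 10: "a" => no
  Position 11: "b" => no
  Position 12: "b" => no
  Position 13: "b" => no
Total occurrences: 1

1


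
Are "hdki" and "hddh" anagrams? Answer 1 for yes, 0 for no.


Strings: "hdki", "hddh"
Sorted first:  dhik
Sorted second: ddhh
Differ at position 1: 'h' vs 'd' => not anagrams

0


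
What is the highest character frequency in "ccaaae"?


Input: ccaaae
Character counts:
  'a': 3
  'c': 2
  'e': 1
Maximum frequency: 3

3


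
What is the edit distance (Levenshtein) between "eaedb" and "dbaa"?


Computing edit distance: "eaedb" -> "dbaa"
DP table:
           d    b    a    a
      0    1    2    3    4
  e   1    1    2    3    4
  a   2    2    2    2    3
  e   3    3    3    3    3
  d   4    3    4    4    4
  b   5    4    3    4    5
Edit distance = dp[5][4] = 5

5


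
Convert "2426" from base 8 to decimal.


Input: "2426" in base 8
Positional expansion:
  Digit '2' (value 2) x 8^3 = 1024
  Digit '4' (value 4) x 8^2 = 256
  Digit '2' (value 2) x 8^1 = 16
  Digit '6' (value 6) x 8^0 = 6
Sum = 1302

1302


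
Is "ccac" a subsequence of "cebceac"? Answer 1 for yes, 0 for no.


Check if "ccac" is a subsequence of "cebceac"
Greedy scan:
  Position 0 ('c'): matches sub[0] = 'c'
  Position 1 ('e'): no match needed
  Position 2 ('b'): no match needed
  Position 3 ('c'): matches sub[1] = 'c'
  Position 4 ('e'): no match needed
  Position 5 ('a'): matches sub[2] = 'a'
  Position 6 ('c'): matches sub[3] = 'c'
All 4 characters matched => is a subsequence

1


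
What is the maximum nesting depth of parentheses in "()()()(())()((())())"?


Input: "()()()(())()((())())"
Tracking depth:
  Position 0 '(': depth becomes 1
  Position 1 ')': depth becomes 0
  Position 2 '(': depth becomes 1
  Position 3 ')': depth becomes 0
  Position 4 '(': depth becomes 1
  Position 5 ')': depth becomes 0
  Position 6 '(': depth becomes 1
  Position 7 '(': depth becomes 2
  Position 8 ')': depth becomes 1
  Position 9 ')': depth becomes 0
  Position 10 '(': depth becomes 1
  Position 11 ')': depth becomes 0
  Position 12 '(': depth becomes 1
  Position 13 '(': depth becomes 2
  Position 14 '(': depth becomes 3
  Position 15 ')': depth becomes 2
  Position 16 ')': depth becomes 1
  Position 17 '(': depth becomes 2
  Position 18 ')': depth becomes 1
  Position 19 ')': depth becomes 0
Maximum depth reached: 3

3


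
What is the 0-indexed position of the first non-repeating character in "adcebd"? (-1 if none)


Input: adcebd
Character frequencies:
  'a': 1
  'b': 1
  'c': 1
  'd': 2
  'e': 1
Scanning left to right for freq == 1:
  Position 0 ('a'): unique! => answer = 0

0


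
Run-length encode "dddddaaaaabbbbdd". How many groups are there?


Input: dddddaaaaabbbbdd
Scanning for consecutive runs:
  Group 1: 'd' x 5 (positions 0-4)
  Group 2: 'a' x 5 (positions 5-9)
  Group 3: 'b' x 4 (positions 10-13)
  Group 4: 'd' x 2 (positions 14-15)
Total groups: 4

4


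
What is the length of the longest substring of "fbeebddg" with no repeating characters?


Input: "fbeebddg"
Sliding window (track last position of each char):
  Position 0 ('f'): window [0,0] length 1 -- new best
  Position 1 ('b'): window [0,1] length 2 -- new best
  Position 2 ('e'): window [0,2] length 3 -- new best
  Position 3 ('e'): repeat (last at 2), move window start to 3
  Position 3 ('e'): window [3,3] length 1
  Position 4 ('b'): window [3,4] length 2
  Position 5 ('d'): window [3,5] length 3
  Position 6 ('d'): repeat (last at 5), move window start to 6
  Position 6 ('d'): window [6,6] length 1
  Position 7 ('g'): window [6,7] length 2
Longest substring with no repeats: "fbe" with length 3

3


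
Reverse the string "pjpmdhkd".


Input: pjpmdhkd
Reading characters right to left:
  Position 7: 'd'
  Position 6: 'k'
  Position 5: 'h'
  Position 4: 'd'
  Position 3: 'm'
  Position 2: 'p'
  Position 1: 'j'
  Position 0: 'p'
Reversed: dkhdmpjp

dkhdmpjp


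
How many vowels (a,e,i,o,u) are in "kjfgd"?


Input: kjfgd
Checking each character:
  'k' at position 0: consonant
  'j' at position 1: consonant
  'f' at position 2: consonant
  'g' at position 3: consonant
  'd' at position 4: consonant
Total vowels: 0

0


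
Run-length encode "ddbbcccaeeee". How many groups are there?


Input: ddbbcccaeeee
Scanning for consecutive runs:
  Group 1: 'd' x 2 (positions 0-1)
  Group 2: 'b' x 2 (positions 2-3)
  Group 3: 'c' x 3 (positions 4-6)
  Group 4: 'a' x 1 (positions 7-7)
  Group 5: 'e' x 4 (positions 8-11)
Total groups: 5

5


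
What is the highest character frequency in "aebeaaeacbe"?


Input: aebeaaeacbe
Character counts:
  'a': 4
  'b': 2
  'c': 1
  'e': 4
Maximum frequency: 4

4


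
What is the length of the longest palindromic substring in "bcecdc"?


Input: "bcecdc"
Checking substrings for palindromes:
  [1:4] "cec" (len 3) => palindrome
  [3:6] "cdc" (len 3) => palindrome
Longest palindromic substring: "cec" with length 3

3


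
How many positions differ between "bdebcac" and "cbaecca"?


Comparing "bdebcac" and "cbaecca" position by position:
  Position 0: 'b' vs 'c' => DIFFER
  Position 1: 'd' vs 'b' => DIFFER
  Position 2: 'e' vs 'a' => DIFFER
  Position 3: 'b' vs 'e' => DIFFER
  Position 4: 'c' vs 'c' => same
  Position 5: 'a' vs 'c' => DIFFER
  Position 6: 'c' vs 'a' => DIFFER
Positions that differ: 6

6


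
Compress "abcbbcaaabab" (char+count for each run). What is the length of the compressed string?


Input: abcbbcaaabab
Runs:
  'a' x 1 => "a1"
  'b' x 1 => "b1"
  'c' x 1 => "c1"
  'b' x 2 => "b2"
  'c' x 1 => "c1"
  'a' x 3 => "a3"
  'b' x 1 => "b1"
  'a' x 1 => "a1"
  'b' x 1 => "b1"
Compressed: "a1b1c1b2c1a3b1a1b1"
Compressed length: 18

18


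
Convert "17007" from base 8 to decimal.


Input: "17007" in base 8
Positional expansion:
  Digit '1' (value 1) x 8^4 = 4096
  Digit '7' (value 7) x 8^3 = 3584
  Digit '0' (value 0) x 8^2 = 0
  Digit '0' (value 0) x 8^1 = 0
  Digit '7' (value 7) x 8^0 = 7
Sum = 7687

7687


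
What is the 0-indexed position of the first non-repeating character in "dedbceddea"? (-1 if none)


Input: dedbceddea
Character frequencies:
  'a': 1
  'b': 1
  'c': 1
  'd': 4
  'e': 3
Scanning left to right for freq == 1:
  Position 0 ('d'): freq=4, skip
  Position 1 ('e'): freq=3, skip
  Position 2 ('d'): freq=4, skip
  Position 3 ('b'): unique! => answer = 3

3


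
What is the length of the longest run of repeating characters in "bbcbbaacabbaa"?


Input: "bbcbbaacabbaa"
Scanning for longest run:
  Position 1 ('b'): continues run of 'b', length=2
  Position 2 ('c'): new char, reset run to 1
  Position 3 ('b'): new char, reset run to 1
  Position 4 ('b'): continues run of 'b', length=2
  Position 5 ('a'): new char, reset run to 1
  Position 6 ('a'): continues run of 'a', length=2
  Position 7 ('c'): new char, reset run to 1
  Position 8 ('a'): new char, reset run to 1
  Position 9 ('b'): new char, reset run to 1
  Position 10 ('b'): continues run of 'b', length=2
  Position 11 ('a'): new char, reset run to 1
  Position 12 ('a'): continues run of 'a', length=2
Longest run: 'b' with length 2

2


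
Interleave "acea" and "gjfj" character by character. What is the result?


Interleaving "acea" and "gjfj":
  Position 0: 'a' from first, 'g' from second => "ag"
  Position 1: 'c' from first, 'j' from second => "cj"
  Position 2: 'e' from first, 'f' from second => "ef"
  Position 3: 'a' from first, 'j' from second => "aj"
Result: agcjefaj

agcjefaj


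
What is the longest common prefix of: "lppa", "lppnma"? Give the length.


Words: lppa, lppnma
  Position 0: all 'l' => match
  Position 1: all 'p' => match
  Position 2: all 'p' => match
  Position 3: ('a', 'n') => mismatch, stop
LCP = "lpp" (length 3)

3


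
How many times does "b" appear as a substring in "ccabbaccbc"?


Searching for "b" in "ccabbaccbc"
Scanning each position:
  Position 0: "c" => no
  Position 1: "c" => no
  Position 2: "a" => no
  Position 3: "b" => MATCH
  Position 4: "b" => MATCH
  Position 5: "a" => no
  Position 6: "c" => no
  Position 7: "c" => no
  Position 8: "b" => MATCH
  Position 9: "c" => no
Total occurrences: 3

3


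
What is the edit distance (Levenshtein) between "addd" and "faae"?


Computing edit distance: "addd" -> "faae"
DP table:
           f    a    a    e
      0    1    2    3    4
  a   1    1    1    2    3
  d   2    2    2    2    3
  d   3    3    3    3    3
  d   4    4    4    4    4
Edit distance = dp[4][4] = 4

4


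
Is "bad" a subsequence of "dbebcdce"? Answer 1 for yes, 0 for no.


Check if "bad" is a subsequence of "dbebcdce"
Greedy scan:
  Position 0 ('d'): no match needed
  Position 1 ('b'): matches sub[0] = 'b'
  Position 2 ('e'): no match needed
  Position 3 ('b'): no match needed
  Position 4 ('c'): no match needed
  Position 5 ('d'): no match needed
  Position 6 ('c'): no match needed
  Position 7 ('e'): no match needed
Only matched 1/3 characters => not a subsequence

0


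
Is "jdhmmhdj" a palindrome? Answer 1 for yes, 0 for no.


Input: jdhmmhdj
Reversed: jdhmmhdj
  Compare pos 0 ('j') with pos 7 ('j'): match
  Compare pos 1 ('d') with pos 6 ('d'): match
  Compare pos 2 ('h') with pos 5 ('h'): match
  Compare pos 3 ('m') with pos 4 ('m'): match
Result: palindrome

1


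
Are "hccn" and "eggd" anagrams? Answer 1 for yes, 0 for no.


Strings: "hccn", "eggd"
Sorted first:  cchn
Sorted second: degg
Differ at position 0: 'c' vs 'd' => not anagrams

0


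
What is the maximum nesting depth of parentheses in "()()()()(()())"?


Input: "()()()()(()())"
Tracking depth:
  Position 0 '(': depth becomes 1
  Position 1 ')': depth becomes 0
  Position 2 '(': depth becomes 1
  Position 3 ')': depth becomes 0
  Position 4 '(': depth becomes 1
  Position 5 ')': depth becomes 0
  Position 6 '(': depth becomes 1
  Position 7 ')': depth becomes 0
  Position 8 '(': depth becomes 1
  Position 9 '(': depth becomes 2
  Position 10 ')': depth becomes 1
  Position 11 '(': depth becomes 2
  Position 12 ')': depth becomes 1
  Position 13 ')': depth becomes 0
Maximum depth reached: 2

2


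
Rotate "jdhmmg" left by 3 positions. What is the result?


Input: "jdhmmg", rotate left by 3
First 3 characters: "jdh"
Remaining characters: "mmg"
Concatenate remaining + first: "mmg" + "jdh" = "mmgjdh"

mmgjdh


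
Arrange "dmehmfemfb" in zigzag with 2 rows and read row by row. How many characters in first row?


Zigzag "dmehmfemfb" into 2 rows:
Placing characters:
  'd' => row 0
  'm' => row 1
  'e' => row 0
  'h' => row 1
  'm' => row 0
  'f' => row 1
  'e' => row 0
  'm' => row 1
  'f' => row 0
  'b' => row 1
Rows:
  Row 0: "demef"
  Row 1: "mhfmb"
First row length: 5

5


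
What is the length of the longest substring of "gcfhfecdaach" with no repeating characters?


Input: "gcfhfecdaach"
Sliding window (track last position of each char):
  Position 0 ('g'): window [0,0] length 1 -- new best
  Position 1 ('c'): window [0,1] length 2 -- new best
  Position 2 ('f'): window [0,2] length 3 -- new best
  Position 3 ('h'): window [0,3] length 4 -- new best
  Position 4 ('f'): repeat (last at 2), move window start to 3
  Position 4 ('f'): window [3,4] length 2
  Position 5 ('e'): window [3,5] length 3
  Position 6 ('c'): window [3,6] length 4
  Position 7 ('d'): window [3,7] length 5 -- new best
  Position 8 ('a'): window [3,8] length 6 -- new best
  Position 9 ('a'): repeat (last at 8), move window start to 9
  Position 9 ('a'): window [9,9] length 1
  Position 10 ('c'): window [9,10] length 2
  Position 11 ('h'): window [9,11] length 3
Longest substring with no repeats: "hfecda" with length 6

6


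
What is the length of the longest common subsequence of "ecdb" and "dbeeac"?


LCS of "ecdb" and "dbeeac"
DP table:
           d    b    e    e    a    c
      0    0    0    0    0    0    0
  e   0    0    0    1    1    1    1
  c   0    0    0    1    1    1    2
  d   0    1    1    1    1    1    2
  b   0    1    2    2    2    2    2
LCS length = dp[4][6] = 2

2


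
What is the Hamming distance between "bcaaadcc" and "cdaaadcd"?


Comparing "bcaaadcc" and "cdaaadcd" position by position:
  Position 0: 'b' vs 'c' => differ
  Position 1: 'c' vs 'd' => differ
  Position 2: 'a' vs 'a' => same
  Position 3: 'a' vs 'a' => same
  Position 4: 'a' vs 'a' => same
  Position 5: 'd' vs 'd' => same
  Position 6: 'c' vs 'c' => same
  Position 7: 'c' vs 'd' => differ
Total differences (Hamming distance): 3

3


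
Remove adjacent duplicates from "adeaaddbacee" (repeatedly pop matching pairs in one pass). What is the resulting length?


Input: adeaaddbacee
Stack-based adjacent duplicate removal:
  Read 'a': push. Stack: a
  Read 'd': push. Stack: ad
  Read 'e': push. Stack: ade
  Read 'a': push. Stack: adea
  Read 'a': matches stack top 'a' => pop. Stack: ade
  Read 'd': push. Stack: aded
  Read 'd': matches stack top 'd' => pop. Stack: ade
  Read 'b': push. Stack: adeb
  Read 'a': push. Stack: adeba
  Read 'c': push. Stack: adebac
  Read 'e': push. Stack: adebace
  Read 'e': matches stack top 'e' => pop. Stack: adebac
Final stack: "adebac" (length 6)

6


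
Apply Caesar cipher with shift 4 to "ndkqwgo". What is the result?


Caesar cipher: shift "ndkqwgo" by 4
  'n' (pos 13) + 4 = pos 17 = 'r'
  'd' (pos 3) + 4 = pos 7 = 'h'
  'k' (pos 10) + 4 = pos 14 = 'o'
  'q' (pos 16) + 4 = pos 20 = 'u'
  'w' (pos 22) + 4 = pos 0 = 'a'
  'g' (pos 6) + 4 = pos 10 = 'k'
  'o' (pos 14) + 4 = pos 18 = 's'
Result: rhouaks

rhouaks


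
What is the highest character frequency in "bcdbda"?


Input: bcdbda
Character counts:
  'a': 1
  'b': 2
  'c': 1
  'd': 2
Maximum frequency: 2

2


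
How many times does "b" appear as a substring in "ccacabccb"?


Searching for "b" in "ccacabccb"
Scanning each position:
  Position 0: "c" => no
  Position 1: "c" => no
  Position 2: "a" => no
  Position 3: "c" => no
  Position 4: "a" => no
  Position 5: "b" => MATCH
  Position 6: "c" => no
  Position 7: "c" => no
  Position 8: "b" => MATCH
Total occurrences: 2

2


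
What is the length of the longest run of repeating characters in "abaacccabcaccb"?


Input: "abaacccabcaccb"
Scanning for longest run:
  Position 1 ('b'): new char, reset run to 1
  Position 2 ('a'): new char, reset run to 1
  Position 3 ('a'): continues run of 'a', length=2
  Position 4 ('c'): new char, reset run to 1
  Position 5 ('c'): continues run of 'c', length=2
  Position 6 ('c'): continues run of 'c', length=3
  Position 7 ('a'): new char, reset run to 1
  Position 8 ('b'): new char, reset run to 1
  Position 9 ('c'): new char, reset run to 1
  Position 10 ('a'): new char, reset run to 1
  Position 11 ('c'): new char, reset run to 1
  Position 12 ('c'): continues run of 'c', length=2
  Position 13 ('b'): new char, reset run to 1
Longest run: 'c' with length 3

3


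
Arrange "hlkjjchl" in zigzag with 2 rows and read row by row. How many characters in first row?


Zigzag "hlkjjchl" into 2 rows:
Placing characters:
  'h' => row 0
  'l' => row 1
  'k' => row 0
  'j' => row 1
  'j' => row 0
  'c' => row 1
  'h' => row 0
  'l' => row 1
Rows:
  Row 0: "hkjh"
  Row 1: "ljcl"
First row length: 4

4


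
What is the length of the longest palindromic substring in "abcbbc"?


Input: "abcbbc"
Checking substrings for palindromes:
  [2:6] "cbbc" (len 4) => palindrome
  [1:4] "bcb" (len 3) => palindrome
  [3:5] "bb" (len 2) => palindrome
Longest palindromic substring: "cbbc" with length 4

4


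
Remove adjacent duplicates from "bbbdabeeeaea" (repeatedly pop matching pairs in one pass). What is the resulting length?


Input: bbbdabeeeaea
Stack-based adjacent duplicate removal:
  Read 'b': push. Stack: b
  Read 'b': matches stack top 'b' => pop. Stack: (empty)
  Read 'b': push. Stack: b
  Read 'd': push. Stack: bd
  Read 'a': push. Stack: bda
  Read 'b': push. Stack: bdab
  Read 'e': push. Stack: bdabe
  Read 'e': matches stack top 'e' => pop. Stack: bdab
  Read 'e': push. Stack: bdabe
  Read 'a': push. Stack: bdabea
  Read 'e': push. Stack: bdabeae
  Read 'a': push. Stack: bdabeaea
Final stack: "bdabeaea" (length 8)

8


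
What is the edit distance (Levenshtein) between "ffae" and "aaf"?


Computing edit distance: "ffae" -> "aaf"
DP table:
           a    a    f
      0    1    2    3
  f   1    1    2    2
  f   2    2    2    2
  a   3    2    2    3
  e   4    3    3    3
Edit distance = dp[4][3] = 3

3


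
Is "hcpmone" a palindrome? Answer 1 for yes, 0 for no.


Input: hcpmone
Reversed: enompch
  Compare pos 0 ('h') with pos 6 ('e'): MISMATCH
  Compare pos 1 ('c') with pos 5 ('n'): MISMATCH
  Compare pos 2 ('p') with pos 4 ('o'): MISMATCH
Result: not a palindrome

0


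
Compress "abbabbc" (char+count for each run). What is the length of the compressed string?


Input: abbabbc
Runs:
  'a' x 1 => "a1"
  'b' x 2 => "b2"
  'a' x 1 => "a1"
  'b' x 2 => "b2"
  'c' x 1 => "c1"
Compressed: "a1b2a1b2c1"
Compressed length: 10

10


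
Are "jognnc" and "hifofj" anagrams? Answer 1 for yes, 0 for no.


Strings: "jognnc", "hifofj"
Sorted first:  cgjnno
Sorted second: ffhijo
Differ at position 0: 'c' vs 'f' => not anagrams

0


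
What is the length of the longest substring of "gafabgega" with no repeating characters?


Input: "gafabgega"
Sliding window (track last position of each char):
  Position 0 ('g'): window [0,0] length 1 -- new best
  Position 1 ('a'): window [0,1] length 2 -- new best
  Position 2 ('f'): window [0,2] length 3 -- new best
  Position 3 ('a'): repeat (last at 1), move window start to 2
  Position 3 ('a'): window [2,3] length 2
  Position 4 ('b'): window [2,4] length 3
  Position 5 ('g'): window [2,5] length 4 -- new best
  Position 6 ('e'): window [2,6] length 5 -- new best
  Position 7 ('g'): repeat (last at 5), move window start to 6
  Position 7 ('g'): window [6,7] length 2
  Position 8 ('a'): window [6,8] length 3
Longest substring with no repeats: "fabge" with length 5

5


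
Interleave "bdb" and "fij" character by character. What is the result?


Interleaving "bdb" and "fij":
  Position 0: 'b' from first, 'f' from second => "bf"
  Position 1: 'd' from first, 'i' from second => "di"
  Position 2: 'b' from first, 'j' from second => "bj"
Result: bfdibj

bfdibj
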